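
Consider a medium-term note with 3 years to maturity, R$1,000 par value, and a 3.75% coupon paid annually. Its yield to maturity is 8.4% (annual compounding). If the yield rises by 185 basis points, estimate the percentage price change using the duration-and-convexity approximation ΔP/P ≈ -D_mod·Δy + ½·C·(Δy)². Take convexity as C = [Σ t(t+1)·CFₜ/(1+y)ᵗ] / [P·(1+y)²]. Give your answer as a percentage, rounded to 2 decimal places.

With y = 0.084:
  t   CF        PV=CF/(1+0.084)^t    t·PV        t(t+1)·PV
  1        37.50        34.5941        34.5941          69.1882
  2        37.50        31.9134        63.8267         191.4802
  3     1,037.50       814.5172     2,443.5516       9,774.2064
  Σ                    881.0247     2,541.9724      10,034.8748
P = 881.0247; D_Mac = 2.88525 yrs; D_mod = 2.66167 yrs; C = 9.69316.
Duration effect: -2.66167 × (+0.0185) = -0.049241
Convexity effect: 0.5 × 9.69316 × (0.0185)² = +0.0016587
ΔP/P ≈ -0.049241 + 0.0016587 = -0.047582 = -4.7582%.

-4.76%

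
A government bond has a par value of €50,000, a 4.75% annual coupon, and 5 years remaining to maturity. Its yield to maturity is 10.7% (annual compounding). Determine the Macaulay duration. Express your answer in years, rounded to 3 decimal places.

4.500 years

Periodic yield y = 0.107. Discount each cash flow and weight by its year:
  t   CF        PV=CF/(1+0.107)^t    t·PV
  1     2,375.00     2,145.4381     2,145.4381
  2     2,375.00     1,938.0651     3,876.1303
  3     2,375.00     1,750.7364     5,252.2091
  4     2,375.00     1,581.5143     6,326.0573
  5    52,375.00    31,505.4677   157,527.3387
  Σ                 38,921.2217   175,127.1735
Price P = Σ PV = 38,921.2217.
Macaulay duration = Σ(t·PV) / P = 175,127.1735 / 38,921.2217 = 4.49953 years.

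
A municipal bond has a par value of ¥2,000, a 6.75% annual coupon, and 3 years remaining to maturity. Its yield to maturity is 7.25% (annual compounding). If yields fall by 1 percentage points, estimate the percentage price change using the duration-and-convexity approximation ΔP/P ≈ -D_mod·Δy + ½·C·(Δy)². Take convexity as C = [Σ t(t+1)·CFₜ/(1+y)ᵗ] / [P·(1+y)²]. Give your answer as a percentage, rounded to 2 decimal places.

+2.67%

With y = 0.0725:
  t   CF        PV=CF/(1+0.0725)^t    t·PV        t(t+1)·PV
  1       135.00       125.8741       125.8741         251.7483
  2       135.00       117.3652       234.7303         704.1909
  3     2,135.00     1,730.6370     5,191.9109      20,767.6436
  Σ                  1,973.8762     5,552.5153      21,723.5828
P = 1,973.8762; D_Mac = 2.81300 yrs; D_mod = 2.62284 yrs; C = 9.56791.
Duration effect: -2.62284 × (-0.01) = +0.026228
Convexity effect: 0.5 × 9.56791 × (-0.01)² = +0.0004784
ΔP/P ≈ +0.026228 + 0.0004784 = +0.026707 = +2.6707%.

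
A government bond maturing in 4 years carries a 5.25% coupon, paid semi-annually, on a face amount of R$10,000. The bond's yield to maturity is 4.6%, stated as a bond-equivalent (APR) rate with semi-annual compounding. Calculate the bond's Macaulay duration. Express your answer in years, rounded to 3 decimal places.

Periodic yield y = 0.023. Discount each cash flow and weight by its period:
  t   CF        PV=CF/(1+0.023)^t    t·PV
  1       262.50       256.5982       256.5982
  2       262.50       250.8292       501.6583
  3       262.50       245.1898       735.5694
  4       262.50       239.6772       958.7089
  5       262.50       234.2886     1,171.4430
  6       262.50       229.0211     1,374.1266
  7       262.50       223.8720     1,567.1043
  8    10,262.50     8,555.5533    68,444.4263
  Σ                 10,235.0295    75,009.6351
Price P = Σ PV = 10,235.0295.
Macaulay duration = Σ(t·PV) / P = 75,009.6351 / 10,235.0295 = 7.32872 half-year periods.
In years: 7.32872 / 2 = 3.66436 years.

3.664 years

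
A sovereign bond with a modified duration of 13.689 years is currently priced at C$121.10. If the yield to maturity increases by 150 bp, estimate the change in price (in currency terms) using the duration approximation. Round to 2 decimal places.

Duration approximation: ΔP/P ≈ -D_mod · Δy = -13.689 × (+0.015) = -0.205335.
ΔP ≈ 121.10 × (-0.205335) = -24.8660685.

-C$24.87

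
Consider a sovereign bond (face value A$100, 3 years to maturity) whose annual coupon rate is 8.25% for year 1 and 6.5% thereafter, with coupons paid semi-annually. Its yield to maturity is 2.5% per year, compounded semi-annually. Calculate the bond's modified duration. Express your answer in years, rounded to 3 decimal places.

Periodic yield y = 0.0125. First find Macaulay duration:
  t   CF        PV=CF/(1+0.0125)^t    t·PV
  1        4.125         4.0741         4.0741
  2        4.125         4.0238         8.0476
  3        3.250         3.1311         9.3933
  4        3.250         3.0925        12.3698
  5        3.250         3.0543        15.2714
  6      103.250        95.8341       575.0043
  Σ                    113.2097       624.1605
P = 113.2097; Macaulay duration = 624.1605 / 113.2097 = 5.51331 half-year periods = 2.75666 years.
Modified duration = D_Mac / (1 + y) = 2.75666 / 1.0125 = 2.72262 years.

2.723 years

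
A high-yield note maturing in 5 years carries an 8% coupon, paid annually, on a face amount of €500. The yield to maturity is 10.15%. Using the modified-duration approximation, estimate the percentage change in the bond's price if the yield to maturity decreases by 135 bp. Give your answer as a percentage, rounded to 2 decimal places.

+5.24%

Periodic yield y = 0.1015. Modified duration first:
  t   CF        PV=CF/(1+0.1015)^t    t·PV
  1        40.00        36.3141        36.3141
  2        40.00        32.9679        65.9358
  3        40.00        29.9300        89.7900
  4        40.00        27.1720       108.6881
  5       540.00       333.0207     1,665.1036
  Σ                    459.4047     1,965.8315
P = 459.4047; D_Mac = 4.27908 yrs; D_mod = 4.27908/(1+0.1015) = 3.88478 yrs.
ΔP/P ≈ -D_mod · Δy = -3.88478 × (-0.0135) = +0.052445 = +5.2445%.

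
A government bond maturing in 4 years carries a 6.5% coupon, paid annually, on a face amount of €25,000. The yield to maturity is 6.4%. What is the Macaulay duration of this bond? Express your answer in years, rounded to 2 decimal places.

Periodic yield y = 0.064. Discount each cash flow and weight by its year:
  t   CF        PV=CF/(1+0.064)^t    t·PV
  1     1,625.00     1,527.2556     1,527.2556
  2     1,625.00     1,435.3906     2,870.7813
  3     1,625.00     1,349.0514     4,047.1541
  4    26,625.00    20,774.1424    83,096.5697
  Σ                 25,085.8400    91,541.7606
Price P = Σ PV = 25,085.8400.
Macaulay duration = Σ(t·PV) / P = 91,541.7606 / 25,085.8400 = 3.64914 years.

3.65 years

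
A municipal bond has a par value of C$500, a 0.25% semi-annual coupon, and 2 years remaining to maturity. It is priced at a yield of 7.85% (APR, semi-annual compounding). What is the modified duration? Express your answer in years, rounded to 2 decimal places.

Periodic yield y = 0.03925. First find Macaulay duration:
  t   CF        PV=CF/(1+0.03925)^t    t·PV
  1        0.625         0.6014         0.6014
  2        0.625         0.5787         1.1574
  3        0.625         0.5568         1.6705
  4      500.625       429.1730     1,716.6920
  Σ                    430.9099     1,720.1213
P = 430.9099; Macaulay duration = 1,720.1213 / 430.9099 = 3.99184 half-year periods = 1.99592 years.
Modified duration = D_Mac / (1 + y) = 1.99592 / 1.03925 = 1.92054 years.

1.92 years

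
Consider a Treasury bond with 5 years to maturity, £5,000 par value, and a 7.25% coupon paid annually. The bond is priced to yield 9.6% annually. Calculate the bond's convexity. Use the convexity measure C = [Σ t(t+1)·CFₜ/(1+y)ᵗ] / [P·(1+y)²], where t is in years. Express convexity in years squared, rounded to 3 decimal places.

20.589

With y = 0.096:
  t   CF        PV=CF/(1+0.096)^t    t·PV        t(t+1)·PV
  1       362.50       330.7482       330.7482         661.4964
  2       362.50       301.7775       603.5551       1,810.6652
  3       362.50       275.3445       826.0334       3,304.1336
  4       362.50       251.2267     1,004.9068       5,024.5340
  5     5,362.50     3,390.8965    16,954.4825     101,726.8951
  Σ                  4,549.9934    19,719.7259     112,527.7242
P = 4,549.9934.
Convexity = Σ t(t+1)·PV / [P·(1+y)²] = 112,527.7242 / (4,549.9934 × 1.201216) = 20.58864.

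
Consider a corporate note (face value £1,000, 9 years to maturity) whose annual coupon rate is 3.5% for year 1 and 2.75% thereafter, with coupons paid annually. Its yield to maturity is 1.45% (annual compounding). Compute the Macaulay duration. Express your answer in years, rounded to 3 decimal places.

8.101 years

Periodic yield y = 0.0145. Discount each cash flow and weight by its year:
  t   CF        PV=CF/(1+0.0145)^t    t·PV
  1        35.00        34.4998        34.4998
  2        27.50        26.7195        53.4390
  3        27.50        26.3376        79.0129
  4        27.50        25.9612       103.8447
  5        27.50        25.5901       127.9506
  6        27.50        25.2244       151.3462
  7        27.50        24.8638       174.0469
  8        27.50        24.5085       196.0678
  9     1,027.50       902.6375     8,123.7374
  Σ                  1,116.3424     9,043.9454
Price P = Σ PV = 1,116.3424.
Macaulay duration = Σ(t·PV) / P = 9,043.9454 / 1,116.3424 = 8.10141 years.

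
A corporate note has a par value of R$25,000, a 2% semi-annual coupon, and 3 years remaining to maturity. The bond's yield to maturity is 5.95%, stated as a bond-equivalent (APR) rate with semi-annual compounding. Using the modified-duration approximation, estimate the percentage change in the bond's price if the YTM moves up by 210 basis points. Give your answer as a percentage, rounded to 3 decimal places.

-5.958%

Periodic yield y = 0.02975. Modified duration first:
  t   CF        PV=CF/(1+0.02975)^t    t·PV
  1       250.00       242.7774       242.7774
  2       250.00       235.7634       471.5268
  3       250.00       228.9521       686.8563
  4       250.00       222.3375       889.3502
  5       250.00       215.9141     1,079.5705
  6    25,250.00    21,177.2995   127,063.7970
  Σ                 22,323.0440   130,433.8781
P = 22,323.0440; D_Mac = 5.84301 half-year periods = 2.92151 yrs; D_mod = 2.92151/(1+0.02975) = 2.83710 yrs.
ΔP/P ≈ -D_mod · Δy = -2.83710 × (+0.021) = -0.059579 = -5.9579%.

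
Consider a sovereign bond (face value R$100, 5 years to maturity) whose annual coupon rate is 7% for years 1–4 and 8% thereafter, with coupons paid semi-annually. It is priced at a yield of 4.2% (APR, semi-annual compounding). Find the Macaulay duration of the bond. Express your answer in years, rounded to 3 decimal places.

4.354 years

Periodic yield y = 0.021. Discount each cash flow and weight by its period:
  t   CF        PV=CF/(1+0.021)^t    t·PV
  1         3.50         3.4280         3.4280
  2         3.50         3.3575         6.7150
  3         3.50         3.2884         9.8653
  4         3.50         3.2208        12.8832
  5         3.50         3.1546        15.7728
  6         3.50         3.0897        18.5381
  7         3.50         3.0261        21.1829
  8         3.50         2.9639        23.7111
  9         4.00         3.3176        29.8587
  10      104.00        84.4843       844.8428
  Σ                    113.3310       986.7981
Price P = Σ PV = 113.3310.
Macaulay duration = Σ(t·PV) / P = 986.7981 / 113.3310 = 8.70722 half-year periods.
In years: 8.70722 / 2 = 4.35361 years.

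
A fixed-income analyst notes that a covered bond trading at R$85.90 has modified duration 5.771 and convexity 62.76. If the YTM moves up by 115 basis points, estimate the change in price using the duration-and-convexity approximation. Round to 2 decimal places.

-R$5.34

Duration effect: -D_mod·Δy = -5.771 × (+0.0115) = -0.0663665
Convexity effect: ½·C·(Δy)² = 0.5 × 62.76 × (0.0115)² = +0.004150005
ΔP/P ≈ -0.0663665 + 0.004150005 = -0.062216495
ΔP ≈ 85.90 × (-0.062216495) = -5.3443969205.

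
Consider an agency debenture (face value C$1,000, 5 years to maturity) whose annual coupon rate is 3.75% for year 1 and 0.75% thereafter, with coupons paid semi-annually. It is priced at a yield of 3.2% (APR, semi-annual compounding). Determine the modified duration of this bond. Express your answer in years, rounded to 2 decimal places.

4.70 years

Periodic yield y = 0.016. First find Macaulay duration:
  t   CF        PV=CF/(1+0.016)^t    t·PV
  1        18.75        18.4547        18.4547
  2        18.75        18.1641        36.3282
  3         3.75         3.5756        10.7268
  4         3.75         3.5193        14.0772
  5         3.75         3.4639        17.3194
  6         3.75         3.4093        20.4560
  7         3.75         3.3556        23.4895
  8         3.75         3.3028        26.4224
  9         3.75         3.2508        29.2570
  10    1,003.75       856.4233     8,564.2331
  Σ                    916.9195     8,760.7643
P = 916.9195; Macaulay duration = 8,760.7643 / 916.9195 = 9.55456 half-year periods = 4.77728 years.
Modified duration = D_Mac / (1 + y) = 4.77728 / 1.016 = 4.70205 years.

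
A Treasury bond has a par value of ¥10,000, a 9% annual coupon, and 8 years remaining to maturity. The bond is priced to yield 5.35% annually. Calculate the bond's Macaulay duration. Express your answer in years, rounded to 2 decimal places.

Periodic yield y = 0.0535. Discount each cash flow and weight by its year:
  t   CF        PV=CF/(1+0.0535)^t    t·PV
  1       900.00       854.2952       854.2952
  2       900.00       810.9114     1,621.8229
  3       900.00       769.7308     2,309.1925
  4       900.00       730.6415     2,922.5661
  5       900.00       693.5373     3,467.6864
  6       900.00       658.3173     3,949.9038
  7       900.00       624.8859     4,374.2013
  8    10,900.00     7,183.7329    57,469.8635
  Σ                 12,326.0524    76,969.5317
Price P = Σ PV = 12,326.0524.
Macaulay duration = Σ(t·PV) / P = 76,969.5317 / 12,326.0524 = 6.24446 years.

6.24 years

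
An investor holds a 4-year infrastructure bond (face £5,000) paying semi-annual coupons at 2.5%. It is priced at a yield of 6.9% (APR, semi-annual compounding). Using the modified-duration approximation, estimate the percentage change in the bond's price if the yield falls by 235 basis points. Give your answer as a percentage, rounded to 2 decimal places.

+8.66%

Periodic yield y = 0.0345. Modified duration first:
  t   CF        PV=CF/(1+0.0345)^t    t·PV
  1        62.50        60.4157        60.4157
  2        62.50        58.4008       116.8017
  3        62.50        56.4532       169.3596
  4        62.50        54.5705       218.2821
  5        62.50        52.7506       263.7531
  6        62.50        50.9914       305.9485
  7        62.50        49.2909       345.0361
  8     5,062.50     3,859.4114    30,875.2913
  Σ                  4,242.2845    32,354.8879
P = 4,242.2845; D_Mac = 7.62676 half-year periods = 3.81338 yrs; D_mod = 3.81338/(1+0.0345) = 3.68621 yrs.
ΔP/P ≈ -D_mod · Δy = -3.68621 × (-0.0235) = +0.086626 = +8.6626%.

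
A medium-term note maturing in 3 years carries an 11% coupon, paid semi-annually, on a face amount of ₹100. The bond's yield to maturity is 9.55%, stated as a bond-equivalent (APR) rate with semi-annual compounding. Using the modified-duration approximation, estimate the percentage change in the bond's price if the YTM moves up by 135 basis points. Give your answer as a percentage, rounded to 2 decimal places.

Periodic yield y = 0.04775. Modified duration first:
  t   CF        PV=CF/(1+0.04775)^t    t·PV
  1         5.50         5.2493         5.2493
  2         5.50         5.0101        10.0202
  3         5.50         4.7818        14.3453
  4         5.50         4.5639        18.2554
  5         5.50         4.3559        21.7793
  6       105.50        79.7455       478.4733
  Σ                    103.7065       548.1229
P = 103.7065; D_Mac = 5.28533 half-year periods = 2.64266 yrs; D_mod = 2.64266/(1+0.04775) = 2.52223 yrs.
ΔP/P ≈ -D_mod · Δy = -2.52223 × (+0.0135) = -0.034050 = -3.4050%.

-3.41%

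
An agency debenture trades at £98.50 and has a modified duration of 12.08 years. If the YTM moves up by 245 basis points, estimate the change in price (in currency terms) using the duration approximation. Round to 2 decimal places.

Duration approximation: ΔP/P ≈ -D_mod · Δy = -12.08 × (+0.0245) = -0.295960.
ΔP ≈ 98.50 × (-0.295960) = -29.15206.

-£29.15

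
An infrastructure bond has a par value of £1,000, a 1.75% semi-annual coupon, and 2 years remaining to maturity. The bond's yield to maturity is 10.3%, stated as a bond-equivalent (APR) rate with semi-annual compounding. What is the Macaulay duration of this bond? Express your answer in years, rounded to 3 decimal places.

Periodic yield y = 0.0515. Discount each cash flow and weight by its period:
  t   CF        PV=CF/(1+0.0515)^t    t·PV
  1         8.75         8.3214         8.3214
  2         8.75         7.9139        15.8278
  3         8.75         7.5263        22.5788
  4     1,008.75       825.1757     3,300.7029
  Σ                    848.9373     3,347.4309
Price P = Σ PV = 848.9373.
Macaulay duration = Σ(t·PV) / P = 3,347.4309 / 848.9373 = 3.94308 half-year periods.
In years: 3.94308 / 2 = 1.97154 years.

1.972 years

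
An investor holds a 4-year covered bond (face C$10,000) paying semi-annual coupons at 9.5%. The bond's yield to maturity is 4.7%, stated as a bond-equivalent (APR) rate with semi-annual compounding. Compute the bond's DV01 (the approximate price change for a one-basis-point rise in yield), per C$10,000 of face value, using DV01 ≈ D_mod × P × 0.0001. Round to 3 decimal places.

Periodic yield y = 0.0235.
  t   CF        PV=CF/(1+0.0235)^t    t·PV
  1       475.00       464.0938       464.0938
  2       475.00       453.4380       906.8760
  3       475.00       443.0269     1,329.0806
  4       475.00       432.8548     1,731.4191
  5       475.00       422.9163     2,114.5813
  6       475.00       413.2059     2,479.2355
  7       475.00       403.7185     2,826.0297
  8    10,475.00     8,698.6380    69,589.1037
  Σ                 11,731.8921    81,440.4196
P = 11,731.8921; D_Mac = 6.94180 half-year periods = 3.47090 yrs; D_mod = 3.39121 yrs.
DV01 ≈ 3.39121 × 11,731.8921 × 0.0001 = 3.978526.

C$3.979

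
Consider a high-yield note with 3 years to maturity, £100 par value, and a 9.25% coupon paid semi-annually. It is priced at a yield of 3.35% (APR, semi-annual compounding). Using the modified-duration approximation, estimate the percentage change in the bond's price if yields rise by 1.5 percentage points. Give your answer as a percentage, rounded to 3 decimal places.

Periodic yield y = 0.01675. Modified duration first:
  t   CF        PV=CF/(1+0.01675)^t    t·PV
  1        4.625         4.5488         4.5488
  2        4.625         4.4739         8.9477
  3        4.625         4.4002        13.2005
  4        4.625         4.3277        17.3107
  5        4.625         4.2564        21.2819
  6      104.625        94.7001       568.2005
  Σ                    116.7070       633.4902
P = 116.7070; D_Mac = 5.42804 half-year periods = 2.71402 yrs; D_mod = 2.71402/(1+0.01675) = 2.66931 yrs.
ΔP/P ≈ -D_mod · Δy = -2.66931 × (+0.015) = -0.040040 = -4.0040%.

-4.004%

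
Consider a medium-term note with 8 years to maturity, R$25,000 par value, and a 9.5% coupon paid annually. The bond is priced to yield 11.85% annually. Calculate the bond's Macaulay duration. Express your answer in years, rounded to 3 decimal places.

5.807 years

Periodic yield y = 0.1185. Discount each cash flow and weight by its year:
  t   CF        PV=CF/(1+0.1185)^t    t·PV
  1     2,375.00     2,123.3795     2,123.3795
  2     2,375.00     1,898.4171     3,796.8342
  3     2,375.00     1,697.2884     5,091.8653
  4     2,375.00     1,517.4684     6,069.8737
  5     2,375.00     1,356.6995     6,783.4976
  6     2,375.00     1,212.9634     7,277.7802
  7     2,375.00     1,084.4554     7,591.1878
  8    27,375.00    11,175.4809    89,403.8471
  Σ                 22,066.1526   128,138.2654
Price P = Σ PV = 22,066.1526.
Macaulay duration = Σ(t·PV) / P = 128,138.2654 / 22,066.1526 = 5.80701 years.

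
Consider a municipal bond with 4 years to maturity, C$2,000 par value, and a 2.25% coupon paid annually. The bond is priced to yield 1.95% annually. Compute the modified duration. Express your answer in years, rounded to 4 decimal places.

3.7967 years

Periodic yield y = 0.0195. First find Macaulay duration:
  t   CF        PV=CF/(1+0.0195)^t    t·PV
  1        45.00        44.1393        44.1393
  2        45.00        43.2950        86.5901
  3        45.00        42.4669       127.4008
  4     2,045.00     1,892.9729     7,571.8915
  Σ                  2,022.8741     7,830.0216
P = 2,022.8741; Macaulay duration = 7,830.0216 / 2,022.8741 = 3.87074 years.
Modified duration = D_Mac / (1 + y) = 3.87074 / 1.0195 = 3.79671 years.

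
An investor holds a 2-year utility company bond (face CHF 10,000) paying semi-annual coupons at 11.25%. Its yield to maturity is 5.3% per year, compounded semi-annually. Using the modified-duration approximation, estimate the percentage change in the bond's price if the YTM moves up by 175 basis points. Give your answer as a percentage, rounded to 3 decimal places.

Periodic yield y = 0.0265. Modified duration first:
  t   CF        PV=CF/(1+0.0265)^t    t·PV
  1       562.50       547.9786       547.9786
  2       562.50       533.8320     1,067.6640
  3       562.50       520.0507     1,560.1520
  4    10,562.50     9,513.2938    38,053.1750
  Σ                 11,115.1550    41,228.9696
P = 11,115.1550; D_Mac = 3.70926 half-year periods = 1.85463 yrs; D_mod = 1.85463/(1+0.0265) = 1.80675 yrs.
ΔP/P ≈ -D_mod · Δy = -1.80675 × (+0.0175) = -0.031618 = -3.1618%.

-3.162%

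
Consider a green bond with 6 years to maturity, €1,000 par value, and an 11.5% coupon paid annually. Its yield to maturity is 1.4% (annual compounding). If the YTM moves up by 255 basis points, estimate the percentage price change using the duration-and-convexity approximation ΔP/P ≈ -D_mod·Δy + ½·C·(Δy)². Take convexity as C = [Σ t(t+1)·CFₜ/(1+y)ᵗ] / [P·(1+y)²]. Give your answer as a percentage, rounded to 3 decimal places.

-11.410%

With y = 0.014:
  t   CF        PV=CF/(1+0.014)^t    t·PV        t(t+1)·PV
  1       115.00       113.4122       113.4122         226.8245
  2       115.00       111.8464       223.6928         671.0783
  3       115.00       110.3021       330.9064       1,323.6258
  4       115.00       108.7792       435.1170       2,175.5848
  5       115.00       107.2774       536.3868       3,218.3207
  6     1,115.00     1,025.7633     6,154.5795      43,082.0567
  Σ                  1,577.3806     7,794.0947      50,697.4907
P = 1,577.3806; D_Mac = 4.94116 yrs; D_mod = 4.87294 yrs; C = 31.25893.
Duration effect: -4.87294 × (+0.0255) = -0.124260
Convexity effect: 0.5 × 31.25893 × (0.0255)² = +0.0101631
ΔP/P ≈ -0.124260 + 0.0101631 = -0.114097 = -11.4097%.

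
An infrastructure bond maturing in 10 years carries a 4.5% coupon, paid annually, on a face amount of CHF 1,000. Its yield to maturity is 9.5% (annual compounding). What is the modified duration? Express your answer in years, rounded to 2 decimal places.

7.16 years

Periodic yield y = 0.095. First find Macaulay duration:
  t   CF        PV=CF/(1+0.095)^t    t·PV
  1        45.00        41.0959        41.0959
  2        45.00        37.5305        75.0610
  3        45.00        34.2744       102.8233
  4        45.00        31.3008       125.2034
  5        45.00        28.5852       142.9262
  6        45.00        26.1052       156.6315
  7        45.00        23.8404       166.8829
  8        45.00        21.7721       174.1765
  9        45.00        19.8832       178.9485
  10    1,045.00       421.6723     4,216.7233
  Σ                    686.0601     5,380.4723
P = 686.0601; Macaulay duration = 5,380.4723 / 686.0601 = 7.84257 years.
Modified duration = D_Mac / (1 + y) = 7.84257 / 1.095 = 7.16216 years.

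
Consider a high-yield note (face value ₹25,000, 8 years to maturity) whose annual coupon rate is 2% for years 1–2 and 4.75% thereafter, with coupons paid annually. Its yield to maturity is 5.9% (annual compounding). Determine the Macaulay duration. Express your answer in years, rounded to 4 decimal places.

7.0928 years

Periodic yield y = 0.059. Discount each cash flow and weight by its year:
  t   CF        PV=CF/(1+0.059)^t    t·PV
  1       500.00       472.1435       472.1435
  2       500.00       445.8390       891.6781
  3     1,187.50       999.8751     2,999.6252
  4     1,187.50       944.1691     3,776.6764
  5     1,187.50       891.5667     4,457.8333
  6     1,187.50       841.8949     5,051.3692
  7     1,187.50       794.9904     5,564.9330
  8    26,187.50    16,554.8923   132,439.1383
  Σ                 21,945.3709   155,653.3969
Price P = Σ PV = 21,945.3709.
Macaulay duration = Σ(t·PV) / P = 155,653.3969 / 21,945.3709 = 7.09277 years.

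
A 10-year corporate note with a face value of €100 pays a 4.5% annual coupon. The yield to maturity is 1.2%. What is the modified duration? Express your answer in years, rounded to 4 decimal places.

8.4179 years

Periodic yield y = 0.012. First find Macaulay duration:
  t   CF        PV=CF/(1+0.012)^t    t·PV
  1         4.50         4.4466         4.4466
  2         4.50         4.3939         8.7878
  3         4.50         4.3418        13.0254
  4         4.50         4.2903        17.1613
  5         4.50         4.2395        21.1973
  6         4.50         4.1892        25.1351
  7         4.50         4.1395        28.9766
  8         4.50         4.0904        32.7234
  9         4.50         4.0419        36.3773
  10      104.50        92.7494       927.4941
  Σ                    130.9226     1,115.3250
P = 130.9226; Macaulay duration = 1,115.3250 / 130.9226 = 8.51896 years.
Modified duration = D_Mac / (1 + y) = 8.51896 / 1.012 = 8.41795 years.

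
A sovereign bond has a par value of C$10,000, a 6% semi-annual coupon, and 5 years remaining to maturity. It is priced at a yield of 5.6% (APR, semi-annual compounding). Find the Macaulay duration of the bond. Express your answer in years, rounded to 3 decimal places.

4.399 years

Periodic yield y = 0.028. Discount each cash flow and weight by its period:
  t   CF        PV=CF/(1+0.028)^t    t·PV
  1       300.00       291.8288       291.8288
  2       300.00       283.8801       567.7603
  3       300.00       276.1480       828.4440
  4       300.00       268.6265     1,074.5059
  5       300.00       261.3098     1,306.5490
  6       300.00       254.1924     1,525.1544
  7       300.00       247.2689     1,730.8821
  8       300.00       240.5339     1,924.2714
  9       300.00       233.9824     2,105.8418
  10   10,300.00     7,814.5879    78,145.8786
  Σ                 10,172.3587    89,501.1162
Price P = Σ PV = 10,172.3587.
Macaulay duration = Σ(t·PV) / P = 89,501.1162 / 10,172.3587 = 8.79846 half-year periods.
In years: 8.79846 / 2 = 4.39923 years.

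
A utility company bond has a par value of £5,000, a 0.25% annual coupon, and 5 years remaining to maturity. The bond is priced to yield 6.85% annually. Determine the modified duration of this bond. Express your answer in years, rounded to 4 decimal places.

Periodic yield y = 0.0685. First find Macaulay duration:
  t   CF        PV=CF/(1+0.0685)^t    t·PV
  1        12.50        11.6986        11.6986
  2        12.50        10.9487        21.8973
  3        12.50        10.2468        30.7403
  4        12.50         9.5899        38.3594
  5     5,012.50     3,598.9992    17,994.9961
  Σ                  3,641.4831    18,097.6918
P = 3,641.4831; Macaulay duration = 18,097.6918 / 3,641.4831 = 4.96987 years.
Modified duration = D_Mac / (1 + y) = 4.96987 / 1.0685 = 4.65126 years.

4.6513 years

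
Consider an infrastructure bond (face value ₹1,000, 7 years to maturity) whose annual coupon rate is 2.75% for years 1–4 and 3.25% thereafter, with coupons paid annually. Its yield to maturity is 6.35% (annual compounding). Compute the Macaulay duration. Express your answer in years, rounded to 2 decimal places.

Periodic yield y = 0.0635. Discount each cash flow and weight by its year:
  t   CF        PV=CF/(1+0.0635)^t    t·PV
  1        27.50        25.8580        25.8580
  2        27.50        24.3141        48.6281
  3        27.50        22.8623        68.5869
  4        27.50        21.4972        85.9890
  5        32.50        23.8889       119.4444
  6        32.50        22.4625       134.7751
  7     1,032.50       671.0078     4,697.0549
  Σ                    811.8909     5,180.3365
Price P = Σ PV = 811.8909.
Macaulay duration = Σ(t·PV) / P = 5,180.3365 / 811.8909 = 6.38058 years.

6.38 years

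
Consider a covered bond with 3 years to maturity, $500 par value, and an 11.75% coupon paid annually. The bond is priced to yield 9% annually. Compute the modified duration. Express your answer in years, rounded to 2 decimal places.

2.48 years

Periodic yield y = 0.09. First find Macaulay duration:
  t   CF        PV=CF/(1+0.09)^t    t·PV
  1        58.75        53.8991        53.8991
  2        58.75        49.4487        98.8974
  3       558.75       431.4575     1,294.3726
  Σ                    534.8053     1,447.1690
P = 534.8053; Macaulay duration = 1,447.1690 / 534.8053 = 2.70597 years.
Modified duration = D_Mac / (1 + y) = 2.70597 / 1.09 = 2.48254 years.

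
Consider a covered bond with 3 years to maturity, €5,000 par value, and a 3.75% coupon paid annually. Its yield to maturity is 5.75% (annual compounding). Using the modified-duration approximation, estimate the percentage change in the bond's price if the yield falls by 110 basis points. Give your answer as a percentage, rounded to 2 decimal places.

Periodic yield y = 0.0575. Modified duration first:
  t   CF        PV=CF/(1+0.0575)^t    t·PV
  1       187.50       177.3050       177.3050
  2       187.50       167.6643       335.3285
  3     5,187.50     4,386.4884    13,159.4651
  Σ                  4,731.4576    13,672.0986
P = 4,731.4576; D_Mac = 2.88962 yrs; D_mod = 2.88962/(1+0.0575) = 2.73250 yrs.
ΔP/P ≈ -D_mod · Δy = -2.73250 × (-0.011) = +0.030057 = +3.0057%.

+3.01%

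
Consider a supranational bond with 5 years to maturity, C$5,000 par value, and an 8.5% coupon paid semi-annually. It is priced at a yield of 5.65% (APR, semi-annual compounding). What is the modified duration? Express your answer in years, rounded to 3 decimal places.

4.113 years

Periodic yield y = 0.02825. First find Macaulay duration:
  t   CF        PV=CF/(1+0.02825)^t    t·PV
  1       212.50       206.6618       206.6618
  2       212.50       200.9840       401.9680
  3       212.50       195.4622       586.3866
  4       212.50       190.0921       760.3684
  5       212.50       184.8695       924.3477
  6       212.50       179.7905     1,078.7427
  7       212.50       174.8509     1,223.9564
  8       212.50       170.0471     1,360.3767
  9       212.50       165.3752     1,488.3771
  10    5,212.50     3,945.1079    39,451.0790
  Σ                  5,613.2412    47,482.2644
P = 5,613.2412; Macaulay duration = 47,482.2644 / 5,613.2412 = 8.45897 half-year periods = 4.22949 years.
Modified duration = D_Mac / (1 + y) = 4.22949 / 1.02825 = 4.11329 years.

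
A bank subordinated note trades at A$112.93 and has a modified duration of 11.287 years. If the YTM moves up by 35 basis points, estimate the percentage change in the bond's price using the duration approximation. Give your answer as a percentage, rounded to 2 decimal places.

-3.95%

Duration approximation: ΔP/P ≈ -D_mod · Δy = -11.287 × (+0.0035) = -0.0395045.
As a percentage: -3.95045%.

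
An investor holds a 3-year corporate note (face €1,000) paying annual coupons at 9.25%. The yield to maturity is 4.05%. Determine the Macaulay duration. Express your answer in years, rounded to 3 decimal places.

2.770 years

Periodic yield y = 0.0405. Discount each cash flow and weight by its year:
  t   CF        PV=CF/(1+0.0405)^t    t·PV
  1        92.50        88.8996        88.8996
  2        92.50        85.4393       170.8786
  3     1,092.50       969.8291     2,909.4872
  Σ                  1,144.1679     3,169.2653
Price P = Σ PV = 1,144.1679.
Macaulay duration = Σ(t·PV) / P = 3,169.2653 / 1,144.1679 = 2.76993 years.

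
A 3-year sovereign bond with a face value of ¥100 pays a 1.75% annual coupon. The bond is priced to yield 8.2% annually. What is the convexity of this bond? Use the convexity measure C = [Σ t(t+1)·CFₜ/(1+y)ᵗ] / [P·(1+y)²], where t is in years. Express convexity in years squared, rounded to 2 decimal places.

With y = 0.082:
  t   CF        PV=CF/(1+0.082)^t    t·PV        t(t+1)·PV
  1         1.75         1.6174         1.6174           3.2348
  2         1.75         1.4948         2.9896           8.9688
  3       101.75        80.3254       240.9761         963.9042
  Σ                     83.4375       245.5830         976.1078
P = 83.4375.
Convexity = Σ t(t+1)·PV / [P·(1+y)²] = 976.1078 / (83.4375 × 1.170724) = 9.99268.

9.99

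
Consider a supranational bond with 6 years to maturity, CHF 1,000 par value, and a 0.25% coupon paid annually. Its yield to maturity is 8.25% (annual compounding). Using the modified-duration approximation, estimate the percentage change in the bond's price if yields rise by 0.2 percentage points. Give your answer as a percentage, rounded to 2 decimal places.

-1.10%

Periodic yield y = 0.0825. Modified duration first:
  t   CF        PV=CF/(1+0.0825)^t    t·PV
  1         2.50         2.3095         2.3095
  2         2.50         2.1335         4.2669
  3         2.50         1.9709         5.9126
  4         2.50         1.8207         7.2826
  5         2.50         1.6819         8.4095
  6     1,002.50       623.0415     3,738.2488
  Σ                    632.9578     3,766.4299
P = 632.9578; D_Mac = 5.95052 yrs; D_mod = 5.95052/(1+0.0825) = 5.49702 yrs.
ΔP/P ≈ -D_mod · Δy = -5.49702 × (+0.002) = -0.010994 = -1.0994%.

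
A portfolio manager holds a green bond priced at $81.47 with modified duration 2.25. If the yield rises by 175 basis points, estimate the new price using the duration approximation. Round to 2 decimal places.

Duration approximation: ΔP/P ≈ -D_mod · Δy = -2.25 × (+0.0175) = -0.039375.
New price ≈ 81.47 × (1 - 0.039375) = 78.26211875.

$78.26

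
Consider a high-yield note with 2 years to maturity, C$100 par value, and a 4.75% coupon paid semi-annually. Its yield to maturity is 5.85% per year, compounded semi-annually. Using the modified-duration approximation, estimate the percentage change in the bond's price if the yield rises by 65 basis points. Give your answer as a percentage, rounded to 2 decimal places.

-1.22%

Periodic yield y = 0.02925. Modified duration first:
  t   CF        PV=CF/(1+0.02925)^t    t·PV
  1        2.375         2.3075         2.3075
  2        2.375         2.2419         4.4839
  3        2.375         2.1782         6.5346
  4      102.375        91.2243       364.8971
  Σ                     97.9519       378.2231
P = 97.9519; D_Mac = 3.86131 half-year periods = 1.93066 yrs; D_mod = 1.93066/(1+0.02925) = 1.87579 yrs.
ΔP/P ≈ -D_mod · Δy = -1.87579 × (+0.0065) = -0.012193 = -1.2193%.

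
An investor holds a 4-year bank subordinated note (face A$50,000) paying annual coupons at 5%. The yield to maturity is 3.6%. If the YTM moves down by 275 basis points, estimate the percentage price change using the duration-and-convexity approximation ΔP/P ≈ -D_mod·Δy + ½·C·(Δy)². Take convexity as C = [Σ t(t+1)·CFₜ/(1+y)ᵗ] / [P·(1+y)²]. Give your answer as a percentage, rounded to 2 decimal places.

With y = 0.036:
  t   CF        PV=CF/(1+0.036)^t    t·PV        t(t+1)·PV
  1     2,500.00     2,413.1274     2,413.1274       4,826.2548
  2     2,500.00     2,329.2736     4,658.5471      13,975.6414
  3     2,500.00     2,248.3336     6,745.0007      26,980.0027
  4    52,500.00    45,574.3289   182,297.3154     911,486.5771
  Σ                 52,565.0634   196,113.9906     957,268.4760
P = 52,565.0634; D_Mac = 3.73088 yrs; D_mod = 3.60124 yrs; C = 16.96747.
Duration effect: -3.60124 × (-0.0275) = +0.099034
Convexity effect: 0.5 × 16.96747 × (-0.0275)² = +0.0064158
ΔP/P ≈ +0.099034 + 0.0064158 = +0.105450 = +10.5450%.

+10.54%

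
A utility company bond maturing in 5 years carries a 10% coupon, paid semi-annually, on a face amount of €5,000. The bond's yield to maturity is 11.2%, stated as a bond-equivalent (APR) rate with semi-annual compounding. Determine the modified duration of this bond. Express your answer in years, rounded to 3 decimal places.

3.815 years

Periodic yield y = 0.056. First find Macaulay duration:
  t   CF        PV=CF/(1+0.056)^t    t·PV
  1       250.00       236.7424       236.7424
  2       250.00       224.1879       448.3758
  3       250.00       212.2991       636.8974
  4       250.00       201.0409       804.1634
  5       250.00       190.3796       951.8980
  6       250.00       180.2837     1,081.7023
  7       250.00       170.7232     1,195.0625
  8       250.00       161.6697     1,293.3577
  9       250.00       153.0963     1,377.8669
  10    5,250.00     3,044.5290    30,445.2904
  Σ                  4,774.9519    38,471.3569
P = 4,774.9519; Macaulay duration = 38,471.3569 / 4,774.9519 = 8.05691 half-year periods = 4.02845 years.
Modified duration = D_Mac / (1 + y) = 4.02845 / 1.056 = 3.81482 years.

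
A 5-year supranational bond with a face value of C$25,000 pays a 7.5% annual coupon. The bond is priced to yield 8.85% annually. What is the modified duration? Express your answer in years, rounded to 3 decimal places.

3.977 years

Periodic yield y = 0.0885. First find Macaulay duration:
  t   CF        PV=CF/(1+0.0885)^t    t·PV
  1     1,875.00     1,722.5540     1,722.5540
  2     1,875.00     1,582.5025     3,165.0050
  3     1,875.00     1,453.8379     4,361.5136
  4     1,875.00     1,335.6342     5,342.5369
  5    26,875.00    17,587.5889    87,937.9446
  Σ                 23,682.1175   102,529.5540
P = 23,682.1175; Macaulay duration = 102,529.5540 / 23,682.1175 = 4.32941 years.
Modified duration = D_Mac / (1 + y) = 4.32941 / 1.0885 = 3.97741 years.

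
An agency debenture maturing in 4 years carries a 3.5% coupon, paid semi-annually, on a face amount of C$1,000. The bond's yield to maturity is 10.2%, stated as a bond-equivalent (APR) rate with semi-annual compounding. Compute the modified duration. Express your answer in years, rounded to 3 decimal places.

Periodic yield y = 0.051. First find Macaulay duration:
  t   CF        PV=CF/(1+0.051)^t    t·PV
  1        17.50        16.6508        16.6508
  2        17.50        15.8428        31.6856
  3        17.50        15.0740        45.2221
  4        17.50        14.3426        57.3703
  5        17.50        13.6466        68.2330
  6        17.50        12.9844        77.9064
  7        17.50        12.3543        86.4803
  8     1,017.50       683.4594     5,467.6748
  Σ                    784.3549     5,851.2234
P = 784.3549; Macaulay duration = 5,851.2234 / 784.3549 = 7.45992 half-year periods = 3.72996 years.
Modified duration = D_Mac / (1 + y) = 3.72996 / 1.051 = 3.54896 years.

3.549 years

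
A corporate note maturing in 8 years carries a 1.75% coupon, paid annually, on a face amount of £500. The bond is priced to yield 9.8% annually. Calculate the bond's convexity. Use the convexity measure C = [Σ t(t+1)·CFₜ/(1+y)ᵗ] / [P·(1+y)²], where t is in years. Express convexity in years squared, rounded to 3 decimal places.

53.291

With y = 0.098:
  t   CF        PV=CF/(1+0.098)^t    t·PV        t(t+1)·PV
  1         8.75         7.9690         7.9690          15.9381
  2         8.75         7.2578        14.5155          43.5466
  3         8.75         6.6100        19.8300          79.3199
  4         8.75         6.0200        24.0801         120.4006
  5         8.75         5.4827        27.4136         164.4817
  6         8.75         4.9934        29.9602         209.7217
  7         8.75         4.5477        31.8339         254.6711
  8       508.75       240.8162     1,926.5296      17,338.7665
  Σ                    283.6968     2,082.1320      18,226.8462
P = 283.6968.
Convexity = Σ t(t+1)·PV / [P·(1+y)²] = 18,226.8462 / (283.6968 × 1.205604) = 53.29082.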